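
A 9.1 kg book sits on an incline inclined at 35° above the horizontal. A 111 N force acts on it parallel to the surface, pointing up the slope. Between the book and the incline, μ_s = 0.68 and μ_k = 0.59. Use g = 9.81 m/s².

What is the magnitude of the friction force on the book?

The normal reaction is N = m g cos θ = 73.13 N.
Parallel to the incline, ΣF = 0 gives f = m g sin θ − P = 51.2 − 111 = -59.8 N (up-slope positive).
Maximum static friction available: μ_s N = 0.68 × 73.13 = 49.73 N.
Since |-59.8| > 49.73 N, static friction cannot hold it; the book slides up the incline and kinetic friction applies: f = μ_k N = 0.59 × 73.13 = 43.1 N.

f ≈ 43.1 N (down the incline)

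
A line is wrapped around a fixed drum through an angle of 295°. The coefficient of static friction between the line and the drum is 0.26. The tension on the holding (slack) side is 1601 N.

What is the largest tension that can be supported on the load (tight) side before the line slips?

At impending slip the capstan equation gives T₂/T₁ = e^{μβ} with β in radians.
β = 295° × π/180 = 5.149 rad.
e^{μβ} = e^{0.26×5.149} = 3.814.
T₂ = T₁ · e^{μβ} = 1601 × 3.814 = 6110 N.

T_max ≈ 6110 N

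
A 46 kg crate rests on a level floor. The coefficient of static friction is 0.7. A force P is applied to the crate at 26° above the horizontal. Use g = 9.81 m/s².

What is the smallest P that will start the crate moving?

N = m g − P sin α (the pull lifts the crate).
At impending slip, P cos α = μ_s N = μ_s (m g − P sin α).
Solving: P (cos α + μ_s sin α) = μ_s m g → P = 0.7×451/(cos 26° + 0.7 sin 26°) = 316/1.206 = 262 N.

P ≈ 262 N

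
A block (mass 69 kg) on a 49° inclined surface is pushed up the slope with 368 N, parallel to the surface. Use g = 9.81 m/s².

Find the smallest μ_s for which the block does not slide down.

μ_s,min ≈ 0.322

N = m g cos θ = 444.1 N.
Friction must make up the shortfall along the incline: f = m g sin θ − P = 510.9 − 368 = 142.9 N.
At the threshold f = μ_s N, so μ_s,min = 142.9/444.1 = 0.322.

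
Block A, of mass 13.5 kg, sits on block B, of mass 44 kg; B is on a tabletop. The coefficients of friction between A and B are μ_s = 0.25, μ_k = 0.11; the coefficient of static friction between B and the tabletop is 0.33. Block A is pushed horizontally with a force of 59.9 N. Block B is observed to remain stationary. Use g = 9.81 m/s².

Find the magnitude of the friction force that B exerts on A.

f ≈ 14.6 N

Between the blocks, N₁ = m_A g = 132.4 N.
Maximum static friction on A from B: μ_s N₁ = 0.25×132.4 = 33.11 N.
P = 59.9 N exceeds that limit, so A slips over B and the interface friction becomes kinetic: f₁ = μ_k N₁ = 0.11×132.4 = 14.6 N.
B experiences an equal 14.6 N forward from A (third law). B is in equilibrium, so the floor supplies f₂ = 14.6 N of static friction (limit μ_s(m_A+m_B)g = 186.1 N, not exceeded).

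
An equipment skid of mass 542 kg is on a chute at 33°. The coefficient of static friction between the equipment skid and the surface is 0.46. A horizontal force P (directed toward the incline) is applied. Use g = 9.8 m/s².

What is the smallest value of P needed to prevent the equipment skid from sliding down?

The equipment skid tends to slide down (tan θ > μ_s), so at the point of impending slip friction acts up-slope at its limit: f = μ_s N.
Perpendicular to the incline: N = m g cos θ + P sin θ.
Along the incline: P cos θ + μ_s N = m g sin θ, i.e. P cos θ + μ_s (m g cos θ + P sin θ) = m g sin θ.
Solving, P (cos θ + μ_s sin θ) = m g (sin θ − μ_s cos θ), so P = 5310×0.1589/1.089 = 775 N.

P_min ≈ 775 N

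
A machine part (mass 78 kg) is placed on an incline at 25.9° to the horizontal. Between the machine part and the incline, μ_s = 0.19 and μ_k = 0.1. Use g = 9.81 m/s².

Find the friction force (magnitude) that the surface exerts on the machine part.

f ≈ 68.8 N (up the incline)

Perpendicular to the surface, N = m g cos θ = 78·9.81·cos 25.9° = 688.3 N.
For equilibrium along the incline, friction must balance the weight component: f = m g sin θ = 334.2 N up the slope.
Maximum static friction available: μ_s N = 0.19 × 688.3 = 130.8 N.
Since |334.2| > 130.8 N, static friction cannot hold it; the machine part slides down the incline and kinetic friction applies: f = μ_k N = 0.1 × 688.3 = 68.8 N.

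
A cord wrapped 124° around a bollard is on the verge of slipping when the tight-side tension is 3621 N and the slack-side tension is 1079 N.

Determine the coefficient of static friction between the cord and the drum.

μ ≈ 0.559

T₂/T₁ = e^{μβ} → μ = ln(T₂/T₁)/β.
β = 124° = 2.164 rad.
μ = ln(3621/1079)/2.164 = ln(3.356)/2.164 = 0.559.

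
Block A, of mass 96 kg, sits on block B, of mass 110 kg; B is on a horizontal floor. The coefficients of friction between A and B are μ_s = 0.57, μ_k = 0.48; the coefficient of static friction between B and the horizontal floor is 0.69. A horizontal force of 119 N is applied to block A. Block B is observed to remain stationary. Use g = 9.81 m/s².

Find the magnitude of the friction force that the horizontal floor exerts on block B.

f ≈ 119 N

Normal force at the A–B interface: N₁ = m_A g = 941.8 N.
Maximum static friction on A from B: μ_s N₁ = 0.57×941.8 = 536.8 N.
P = 119 N is within that limit, so A and B move together (both at rest); the A–B friction is simply f₁ = P = 119 N.
B experiences an equal 119 N forward from A (third law). B is in equilibrium, so the floor supplies f₂ = 119 N of static friction (limit μ_s(m_A+m_B)g = 1394 N, not exceeded).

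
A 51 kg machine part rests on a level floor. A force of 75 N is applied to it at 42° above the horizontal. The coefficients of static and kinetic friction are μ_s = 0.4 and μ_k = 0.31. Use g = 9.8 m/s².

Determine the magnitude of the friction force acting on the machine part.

N = m g − P sin α = 499.8 − 75×sin 42° = 449.6 N.
For equilibrium, f = P cos α = 75×cos 42° = 55.74 N.
μ_s N = 0.4 × 449.6 = 179.8 N.
55.74 ≤ 179.8 N → static; friction equals the required 55.7 N.

f ≈ 55.7 N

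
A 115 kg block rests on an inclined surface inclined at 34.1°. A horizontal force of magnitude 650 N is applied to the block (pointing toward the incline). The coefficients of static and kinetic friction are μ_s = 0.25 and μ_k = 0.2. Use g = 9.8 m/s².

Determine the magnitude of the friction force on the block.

Normal direction: N = m g cos θ + P sin θ = 1298 N.
Parallel to the incline: P cos θ − m g sin θ = 538.2 − 631.8 = -93.6 N; the friction needed to balance this is 93.6 N acting up the slope.
The limit of static friction is μ_s N = 324.4 N.
Since 93.6 N is within the 324.4 N limit, the block stays put and friction is exactly 93.6 N.

f ≈ 93.6 N (up the incline)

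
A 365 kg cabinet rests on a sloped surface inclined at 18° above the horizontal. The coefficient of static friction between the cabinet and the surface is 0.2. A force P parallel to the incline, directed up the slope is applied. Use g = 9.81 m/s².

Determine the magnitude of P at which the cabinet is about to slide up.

At impending motion up the slope, friction acts down-slope at its limit: f = μ_s N.
P is parallel to the surface, so N = m g cos θ = 3410 N.
Along the incline: P = m g sin θ + μ_s N = 1110 + 0.2×3410 = 1790 N.

P ≈ 1790 N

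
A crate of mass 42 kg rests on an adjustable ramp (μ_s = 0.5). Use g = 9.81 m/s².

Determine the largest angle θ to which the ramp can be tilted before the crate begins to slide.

θ_max ≈ 26.6°

At the slip threshold, m g sin θ = μ_s · m g cos θ, so tan θ = μ_s.
θ_max = arctan(0.5) = 26.6°.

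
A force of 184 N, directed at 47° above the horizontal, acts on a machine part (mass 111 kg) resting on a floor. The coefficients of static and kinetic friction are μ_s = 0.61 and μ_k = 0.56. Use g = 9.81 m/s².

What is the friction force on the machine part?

N = m g − P sin α = 1089 − 184×sin 47° = 954.3 N.
The horizontal driving force is P cos α = 125.5 N, so equilibrium needs friction f = 125.5 N.
The static-friction limit is μ_s N = 582.1 N.
Since 125.5 N does not exceed the limit, the machine part stays at rest and f = 125 N.

f ≈ 125 N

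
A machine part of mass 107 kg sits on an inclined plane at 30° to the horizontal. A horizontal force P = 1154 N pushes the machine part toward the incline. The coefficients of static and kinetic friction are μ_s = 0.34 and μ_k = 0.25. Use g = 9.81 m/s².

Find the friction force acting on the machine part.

f ≈ 475 N (down the incline)

Normal direction: N = m g cos θ + P sin θ = 1486 N.
Parallel to the incline: P cos θ − m g sin θ = 999.4 − 524.8 = 474.6 N; the friction needed to balance this is 474.6 N acting down the slope.
The limit of static friction is μ_s N = 505.3 N.
|f_req| = 474.6 ≤ 505.3 N → the machine part is in equilibrium; friction equals the required value.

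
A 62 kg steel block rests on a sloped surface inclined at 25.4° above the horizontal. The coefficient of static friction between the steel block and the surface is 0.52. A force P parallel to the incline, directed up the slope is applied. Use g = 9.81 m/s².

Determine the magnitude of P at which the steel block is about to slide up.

P ≈ 547 N

At impending motion up the slope, friction acts down-slope at its limit: f = μ_s N.
P is parallel to the surface, so N = m g cos θ = 549 N.
Along the incline: P = m g sin θ + μ_s N = 261 + 0.52×549 = 547 N.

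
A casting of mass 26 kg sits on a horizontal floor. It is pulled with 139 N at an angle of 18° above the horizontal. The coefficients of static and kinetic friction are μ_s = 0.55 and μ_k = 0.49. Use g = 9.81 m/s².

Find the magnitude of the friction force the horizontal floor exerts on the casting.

f ≈ 104 N

The vertical component of P reduces the normal force: N = m g − P sin α = 255.1 − 42.95 = 212.1 N.
The horizontal driving force is P cos α = 132.2 N, so equilibrium needs friction f = 132.2 N.
μ_s N = 0.55 × 212.1 = 116.7 N.
The required friction exceeds μ_s N, so the casting moves and f = μ_k N = 104 N.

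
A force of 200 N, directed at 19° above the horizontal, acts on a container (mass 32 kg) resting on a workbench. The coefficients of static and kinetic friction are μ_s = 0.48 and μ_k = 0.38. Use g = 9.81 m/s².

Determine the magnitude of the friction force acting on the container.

f ≈ 94.5 N

Vertical equilibrium gives N = m g − P sin α = 248.8 N.
For equilibrium, f = P cos α = 200×cos 19° = 189.1 N.
μ_s N = 0.48 × 248.8 = 119.4 N.
The required friction exceeds μ_s N, so the container moves and f = μ_k N = 94.5 N.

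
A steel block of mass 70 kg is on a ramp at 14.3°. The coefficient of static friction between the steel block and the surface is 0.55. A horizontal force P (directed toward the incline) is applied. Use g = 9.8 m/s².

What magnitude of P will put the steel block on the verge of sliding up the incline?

At impending motion up the slope, friction acts down-slope at its limit: f = μ_s N.
Perpendicular to the incline: N = m g cos θ + P sin θ.
Along the incline: P cos θ = m g sin θ + μ_s N = m g sin θ + μ_s (m g cos θ + P sin θ).
Solving, P (cos θ − μ_s sin θ) = m g (sin θ + μ_s cos θ), so P = 70×9.8×(sin 14.3° + 0.55 cos 14.3°)/(cos 14.3° − 0.55 sin 14.3°) = 686×0.78/0.8332 = 642 N.

P ≈ 642 N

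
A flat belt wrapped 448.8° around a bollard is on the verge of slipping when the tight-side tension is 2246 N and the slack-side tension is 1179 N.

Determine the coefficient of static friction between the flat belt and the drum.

T₂/T₁ = e^{μβ} → μ = ln(T₂/T₁)/β.
β = 448.8° = 7.833 rad.
μ = ln(2246/1179)/7.833 = ln(1.905)/7.833 = 0.0823.

μ ≈ 0.0823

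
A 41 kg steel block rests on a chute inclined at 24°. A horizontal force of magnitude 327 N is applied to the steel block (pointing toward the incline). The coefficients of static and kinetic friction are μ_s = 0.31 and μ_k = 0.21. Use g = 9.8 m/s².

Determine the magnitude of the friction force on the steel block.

Resolve perpendicular to the incline: N = m g cos θ + P sin θ = 41×9.8×cos 24° + 327×sin 24° = 500.1 N.
Along the incline, the net driving force (taking up-slope positive) is P cos θ − m g sin θ = 298.7 − 163.4 = 135.3 N, so equilibrium requires friction f = -135.3 N (down-slope).
Maximum static friction: μ_s N = 0.31 × 500.1 = 155 N.
|f_req| = 135.3 ≤ 155 N → the steel block is in equilibrium; friction equals the required value.

f ≈ 135 N (down the incline)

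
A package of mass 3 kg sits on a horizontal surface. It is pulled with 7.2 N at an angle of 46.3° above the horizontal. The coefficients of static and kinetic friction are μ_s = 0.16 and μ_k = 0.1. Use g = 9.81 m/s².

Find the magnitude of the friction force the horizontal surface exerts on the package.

f ≈ 2.42 N

N = m g − P sin α = 29.43 − 7.2×sin 46.3° = 24.22 N.
For equilibrium, f = P cos α = 7.2×cos 46.3° = 4.974 N.
The static-friction limit is μ_s N = 3.876 N.
The required friction exceeds μ_s N, so the package moves and f = μ_k N = 2.42 N.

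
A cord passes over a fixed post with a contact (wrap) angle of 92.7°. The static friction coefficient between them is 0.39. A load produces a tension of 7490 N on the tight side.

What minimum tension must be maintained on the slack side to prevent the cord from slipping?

Capstan equation at impending slip: T_tight/T_slack = e^{μβ}.
β = 92.7° = 1.618 rad; e^{μβ} = e^{0.39×1.618} = 1.879.
T_slack = T_tight / e^{μβ} = 7490 / 1.879 = 3990 N.

T_min ≈ 3990 N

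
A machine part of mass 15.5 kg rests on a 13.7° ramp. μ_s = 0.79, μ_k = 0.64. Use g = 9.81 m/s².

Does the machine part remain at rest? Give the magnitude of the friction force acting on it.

N = m g cos θ = 148 N.
Down-slope weight component: m g sin θ = 36 N.
μ_s N = 117 N.
36 ≤ 117 N, so it stays put; friction = 36 N.

f ≈ 36 N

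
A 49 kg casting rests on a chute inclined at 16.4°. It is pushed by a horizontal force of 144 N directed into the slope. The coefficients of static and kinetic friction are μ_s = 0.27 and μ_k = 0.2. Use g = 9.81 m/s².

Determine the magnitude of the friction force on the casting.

Normal direction: N = m g cos θ + P sin θ = 501.8 N.
Along the incline, the net driving force (taking up-slope positive) is P cos θ − m g sin θ = 138.1 − 135.7 = 2.422 N, so equilibrium requires friction f = -2.422 N (down-slope).
Maximum static friction: μ_s N = 0.27 × 501.8 = 135.5 N.
Since 2.422 N is within the 135.5 N limit, the casting stays put and friction is exactly 2.42 N.

f ≈ 2.42 N (down the incline)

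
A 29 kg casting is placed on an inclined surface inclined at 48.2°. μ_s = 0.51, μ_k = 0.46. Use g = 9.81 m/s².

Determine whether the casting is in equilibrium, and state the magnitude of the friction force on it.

f ≈ 87.2 N

N = m g cos θ = 190 N.
Down-slope weight component: m g sin θ = 212 N.
μ_s N = 96.7 N.
212 > 96.7 N, so it slides; kinetic friction f = μ_k N = 0.46×190 = 87.2 N.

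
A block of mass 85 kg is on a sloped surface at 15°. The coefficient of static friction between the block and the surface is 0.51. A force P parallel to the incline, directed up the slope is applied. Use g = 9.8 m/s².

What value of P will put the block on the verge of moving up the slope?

At impending motion up the slope, friction acts down-slope at its limit: f = μ_s N.
P is parallel to the surface, so N = m g cos θ = 805 N.
Along the incline: P = m g sin θ + μ_s N = 216 + 0.51×805 = 626 N.

P ≈ 626 N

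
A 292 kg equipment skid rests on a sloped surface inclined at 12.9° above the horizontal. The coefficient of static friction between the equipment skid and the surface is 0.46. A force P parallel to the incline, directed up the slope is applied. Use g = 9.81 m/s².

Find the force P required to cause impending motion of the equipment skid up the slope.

P ≈ 1920 N

At impending motion up the slope, friction acts down-slope at its limit: f = μ_s N.
P is parallel to the surface, so N = m g cos θ = 2790 N.
Along the incline: P = m g sin θ + μ_s N = 640 + 0.46×2790 = 1920 N.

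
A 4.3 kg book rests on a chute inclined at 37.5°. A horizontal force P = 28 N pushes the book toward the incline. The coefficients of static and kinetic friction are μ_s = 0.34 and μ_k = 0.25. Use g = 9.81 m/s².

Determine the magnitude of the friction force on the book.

f ≈ 3.47 N (up the incline)

Resolve perpendicular to the incline: N = m g cos θ + P sin θ = 4.3×9.81×cos 37.5° + 28×sin 37.5° = 50.51 N.
Parallel to the incline: P cos θ − m g sin θ = 22.21 − 25.68 = -3.465 N; the friction needed to balance this is 3.465 N acting up the slope.
Maximum static friction: μ_s N = 0.34 × 50.51 = 17.17 N.
|f_req| = 3.465 ≤ 17.17 N → the book is in equilibrium; friction equals the required value.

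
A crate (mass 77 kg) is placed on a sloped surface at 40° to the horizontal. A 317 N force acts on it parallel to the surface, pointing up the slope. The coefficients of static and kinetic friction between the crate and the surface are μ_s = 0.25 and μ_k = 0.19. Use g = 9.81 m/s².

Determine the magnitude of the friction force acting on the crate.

f ≈ 110 N (up the incline)

Perpendicular to the surface, N = m g cos θ = 77·9.81·cos 40° = 578.6 N.
Parallel to the incline, ΣF = 0 gives f = m g sin θ − P = 485.5 − 317 = 168.5 N (up-slope positive).
The static-friction ceiling is μ_s N = 0.25 × 578.6 = 144.7 N.
Since |168.5| > 144.7 N, static friction cannot hold it; the crate slides down the incline and kinetic friction applies: f = μ_k N = 0.19 × 578.6 = 110 N.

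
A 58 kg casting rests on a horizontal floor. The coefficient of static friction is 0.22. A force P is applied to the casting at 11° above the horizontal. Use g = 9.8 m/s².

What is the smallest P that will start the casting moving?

P ≈ 122 N

N = m g − P sin α (the pull lifts the casting).
At impending slip, P cos α = μ_s N = μ_s (m g − P sin α).
Solving: P (cos α + μ_s sin α) = μ_s m g → P = 0.22×568/(cos 11° + 0.22 sin 11°) = 125/1.024 = 122 N.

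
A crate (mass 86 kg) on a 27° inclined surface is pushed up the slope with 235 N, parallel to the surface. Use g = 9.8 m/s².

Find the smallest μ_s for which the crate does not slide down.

μ_s,min ≈ 0.197

N = m g cos θ = 750.9 N.
Friction must make up the shortfall along the incline: f = m g sin θ − P = 382.6 − 235 = 147.6 N.
At the threshold f = μ_s N, so μ_s,min = 147.6/750.9 = 0.197.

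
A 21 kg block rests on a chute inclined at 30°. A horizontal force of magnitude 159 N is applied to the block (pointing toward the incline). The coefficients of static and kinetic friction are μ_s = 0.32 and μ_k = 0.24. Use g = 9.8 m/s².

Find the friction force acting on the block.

Resolve perpendicular to the incline: N = m g cos θ + P sin θ = 21×9.8×cos 30° + 159×sin 30° = 257.7 N.
Along the incline, the net driving force (taking up-slope positive) is P cos θ − m g sin θ = 137.7 − 102.9 = 34.8 N, so equilibrium requires friction f = -34.8 N (down-slope).
Maximum static friction: μ_s N = 0.32 × 257.7 = 82.47 N.
Since 34.8 N is within the 82.47 N limit, the block stays put and friction is exactly 34.8 N.

f ≈ 34.8 N (down the incline)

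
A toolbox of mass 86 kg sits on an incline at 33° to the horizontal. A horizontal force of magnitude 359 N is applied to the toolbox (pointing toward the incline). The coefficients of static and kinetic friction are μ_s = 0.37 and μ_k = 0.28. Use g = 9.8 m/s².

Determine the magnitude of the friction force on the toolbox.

f ≈ 158 N (up the incline)

Normal direction: N = m g cos θ + P sin θ = 902.4 N.
Along the incline, the net driving force (taking up-slope positive) is P cos θ − m g sin θ = 301.1 − 459 = -157.9 N, so equilibrium requires friction f = 157.9 N (up-slope).
Maximum static friction: μ_s N = 0.37 × 902.4 = 333.9 N.
Since 157.9 N is within the 333.9 N limit, the toolbox stays put and friction is exactly 158 N.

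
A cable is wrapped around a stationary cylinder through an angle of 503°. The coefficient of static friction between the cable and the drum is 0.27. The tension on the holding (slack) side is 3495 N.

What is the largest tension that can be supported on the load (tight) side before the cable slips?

At impending slip the capstan equation gives T₂/T₁ = e^{μβ} with β in radians.
β = 503° × π/180 = 8.779 rad.
e^{μβ} = e^{0.27×8.779} = 10.7.
T₂ = T₁ · e^{μβ} = 3495 × 10.7 = 37400 N.

T_max ≈ 37400 N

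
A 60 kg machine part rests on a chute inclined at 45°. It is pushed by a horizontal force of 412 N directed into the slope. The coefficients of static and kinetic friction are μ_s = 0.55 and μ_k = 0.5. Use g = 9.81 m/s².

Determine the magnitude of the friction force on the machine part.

f ≈ 125 N (up the incline)

Resolve perpendicular to the incline: N = m g cos θ + P sin θ = 60×9.81×cos 45° + 412×sin 45° = 707.5 N.
Parallel to the incline: P cos θ − m g sin θ = 291.3 − 416.2 = -124.9 N; the friction needed to balance this is 124.9 N acting up the slope.
Maximum static friction: μ_s N = 0.55 × 707.5 = 389.1 N.
|f_req| = 124.9 ≤ 389.1 N → the machine part is in equilibrium; friction equals the required value.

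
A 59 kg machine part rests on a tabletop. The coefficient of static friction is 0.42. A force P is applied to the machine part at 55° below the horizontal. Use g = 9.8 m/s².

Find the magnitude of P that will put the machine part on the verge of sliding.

N = m g + P sin α (the push presses the machine part into the tabletop).
At impending slip, P cos α = μ_s N = μ_s (m g + P sin α).
Solving: P (cos α − μ_s sin α) = μ_s m g → P = 0.42×578/(cos 55° − 0.42 sin 55°) = 243/0.2295 = 1060 N.

P ≈ 1060 N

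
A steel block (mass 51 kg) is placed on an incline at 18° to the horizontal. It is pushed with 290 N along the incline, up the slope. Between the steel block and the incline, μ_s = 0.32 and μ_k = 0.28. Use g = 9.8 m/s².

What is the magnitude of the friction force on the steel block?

f ≈ 136 N (down the incline)

Normal force: N = m g cos θ = 51 × 9.8 × cos 18° = 475.3 N.
Parallel to the incline, ΣF = 0 gives f = m g sin θ − P = 154.4 − 290 = -135.6 N (up-slope positive).
Static friction can supply at most μ_s N = 152.1 N.
Since |-135.6| ≤ 152.1 N, the steel block remains in static equilibrium and friction takes exactly the required value.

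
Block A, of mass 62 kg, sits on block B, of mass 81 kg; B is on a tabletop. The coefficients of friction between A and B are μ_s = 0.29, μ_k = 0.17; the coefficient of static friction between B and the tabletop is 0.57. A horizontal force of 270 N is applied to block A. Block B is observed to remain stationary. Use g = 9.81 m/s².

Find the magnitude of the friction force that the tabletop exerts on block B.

Normal force at the A–B interface: N₁ = m_A g = 608.2 N.
Maximum static friction on A from B: μ_s N₁ = 0.29×608.2 = 176.4 N.
P = 270 N exceeds that limit, so A slips over B and the interface friction becomes kinetic: f₁ = μ_k N₁ = 0.17×608.2 = 103 N.
B experiences an equal 103 N forward from A (third law). B is in equilibrium, so the floor supplies f₂ = 103 N of static friction (limit μ_s(m_A+m_B)g = 799.6 N, not exceeded).

f ≈ 103 N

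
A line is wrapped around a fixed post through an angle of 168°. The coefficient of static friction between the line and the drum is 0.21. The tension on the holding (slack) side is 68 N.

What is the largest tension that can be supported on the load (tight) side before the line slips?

T_max ≈ 126 N

At impending slip the capstan equation gives T₂/T₁ = e^{μβ} with β in radians.
β = 168° × π/180 = 2.932 rad.
e^{μβ} = e^{0.21×2.932} = 1.851.
T₂ = T₁ · e^{μβ} = 68 × 1.851 = 126 N.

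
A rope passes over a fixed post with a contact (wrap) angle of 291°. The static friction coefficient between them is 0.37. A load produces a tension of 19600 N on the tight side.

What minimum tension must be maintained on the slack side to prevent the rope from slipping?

T_min ≈ 2990 N

Capstan equation at impending slip: T_tight/T_slack = e^{μβ}.
β = 291° = 5.079 rad; e^{μβ} = e^{0.37×5.079} = 6.548.
T_slack = T_tight / e^{μβ} = 19600 / 6.548 = 2990 N.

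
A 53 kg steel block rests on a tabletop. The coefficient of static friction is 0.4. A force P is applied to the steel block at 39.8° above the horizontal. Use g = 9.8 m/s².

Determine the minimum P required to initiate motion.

N = m g − P sin α (the pull lifts the steel block).
At impending slip, P cos α = μ_s N = μ_s (m g − P sin α).
Solving: P (cos α + μ_s sin α) = μ_s m g → P = 0.4×519/(cos 39.8° + 0.4 sin 39.8°) = 208/1.024 = 203 N.

P ≈ 203 N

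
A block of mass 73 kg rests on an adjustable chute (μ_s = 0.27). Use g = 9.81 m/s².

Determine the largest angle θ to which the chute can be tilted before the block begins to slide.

At the slip threshold, m g sin θ = μ_s · m g cos θ, so tan θ = μ_s.
θ_max = arctan(0.27) = 15.1°.

θ_max ≈ 15.1°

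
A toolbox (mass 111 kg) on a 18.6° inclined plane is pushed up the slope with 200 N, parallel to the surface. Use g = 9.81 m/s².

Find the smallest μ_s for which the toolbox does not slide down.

N = m g cos θ = 1032 N.
Friction must make up the shortfall along the incline: f = m g sin θ − P = 347.3 − 200 = 147.3 N.
At the threshold f = μ_s N, so μ_s,min = 147.3/1032 = 0.143.

μ_s,min ≈ 0.143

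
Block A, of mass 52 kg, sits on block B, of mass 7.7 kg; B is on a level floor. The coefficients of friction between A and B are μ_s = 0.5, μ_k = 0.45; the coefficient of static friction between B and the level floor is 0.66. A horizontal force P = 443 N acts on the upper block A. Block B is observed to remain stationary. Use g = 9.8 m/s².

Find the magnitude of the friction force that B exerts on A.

Between the blocks, N₁ = m_A g = 509.6 N.
Maximum static friction on A from B: μ_s N₁ = 0.5×509.6 = 254.8 N.
Since P = 443 N > 254.8 N, A slides on B; the A–B friction is kinetic: f₁ = μ_k N₁ = 0.45×509.6 = 229 N.
B experiences an equal 229 N forward from A (third law). B is in equilibrium, so the floor supplies f₂ = 229 N of static friction (limit μ_s(m_A+m_B)g = 386.1 N, not exceeded).

f ≈ 229 N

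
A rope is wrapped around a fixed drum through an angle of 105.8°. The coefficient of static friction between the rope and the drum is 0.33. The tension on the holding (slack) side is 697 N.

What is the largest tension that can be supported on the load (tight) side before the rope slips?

At impending slip the capstan equation gives T₂/T₁ = e^{μβ} with β in radians.
β = 105.8° × π/180 = 1.847 rad.
e^{μβ} = e^{0.33×1.847} = 1.839.
T₂ = T₁ · e^{μβ} = 697 × 1.839 = 1280 N.

T_max ≈ 1280 N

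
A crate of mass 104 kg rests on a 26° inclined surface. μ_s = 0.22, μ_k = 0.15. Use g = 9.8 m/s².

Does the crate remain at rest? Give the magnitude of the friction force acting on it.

f ≈ 137 N

N = m g cos θ = 916 N.
Down-slope weight component: m g sin θ = 447 N.
μ_s N = 202 N.
447 > 202 N, so it slides; kinetic friction f = μ_k N = 0.15×916 = 137 N.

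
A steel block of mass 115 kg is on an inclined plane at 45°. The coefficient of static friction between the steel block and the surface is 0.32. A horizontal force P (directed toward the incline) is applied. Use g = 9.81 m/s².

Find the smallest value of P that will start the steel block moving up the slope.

P ≈ 2190 N

At impending motion up the slope, friction acts down-slope at its limit: f = μ_s N.
Perpendicular to the incline: N = m g cos θ + P sin θ.
Along the incline: P cos θ = m g sin θ + μ_s N = m g sin θ + μ_s (m g cos θ + P sin θ).
Solving, P (cos θ − μ_s sin θ) = m g (sin θ + μ_s cos θ), so P = 115×9.81×(sin 45° + 0.32 cos 45°)/(cos 45° − 0.32 sin 45°) = 1130×0.9334/0.4808 = 2190 N.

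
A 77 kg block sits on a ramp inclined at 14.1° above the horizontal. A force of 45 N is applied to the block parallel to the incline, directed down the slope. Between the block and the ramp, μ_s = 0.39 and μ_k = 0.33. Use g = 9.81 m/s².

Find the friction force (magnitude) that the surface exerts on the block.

f ≈ 229 N (up the incline)

Normal force: N = m g cos θ = 77 × 9.81 × cos 14.1° = 732.6 N.
The friction needed for equilibrium is m g sin θ + P = 184 + 45 = 229 N, measured positive up-slope.
Maximum static friction available: μ_s N = 0.39 × 732.6 = 285.7 N.
Since |229| ≤ 285.7 N, no slip — friction simply equals what equilibrium demands.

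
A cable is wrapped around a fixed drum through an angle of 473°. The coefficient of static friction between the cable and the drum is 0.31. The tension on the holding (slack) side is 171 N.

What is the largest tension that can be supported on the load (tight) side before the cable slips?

T_max ≈ 2210 N

At impending slip the capstan equation gives T₂/T₁ = e^{μβ} with β in radians.
β = 473° × π/180 = 8.255 rad.
e^{μβ} = e^{0.31×8.255} = 12.93.
T₂ = T₁ · e^{μβ} = 171 × 12.93 = 2210 N.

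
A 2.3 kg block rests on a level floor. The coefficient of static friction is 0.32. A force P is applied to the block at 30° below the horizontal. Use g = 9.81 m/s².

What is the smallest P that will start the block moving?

N = m g + P sin α (the push presses the block into the level floor).
At impending slip, P cos α = μ_s N = μ_s (m g + P sin α).
Solving: P (cos α − μ_s sin α) = μ_s m g → P = 0.32×22.6/(cos 30° − 0.32 sin 30°) = 7.22/0.706 = 10.2 N.

P ≈ 10.2 N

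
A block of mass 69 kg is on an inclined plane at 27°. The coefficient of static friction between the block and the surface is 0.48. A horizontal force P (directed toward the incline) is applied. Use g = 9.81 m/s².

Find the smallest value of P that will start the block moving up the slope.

P ≈ 887 N

At impending motion up the slope, friction acts down-slope at its limit: f = μ_s N.
Perpendicular to the incline: N = m g cos θ + P sin θ.
Along the incline: P cos θ = m g sin θ + μ_s N = m g sin θ + μ_s (m g cos θ + P sin θ).
Solving, P (cos θ − μ_s sin θ) = m g (sin θ + μ_s cos θ), so P = 69×9.81×(sin 27° + 0.48 cos 27°)/(cos 27° − 0.48 sin 27°) = 677×0.8817/0.6731 = 887 N.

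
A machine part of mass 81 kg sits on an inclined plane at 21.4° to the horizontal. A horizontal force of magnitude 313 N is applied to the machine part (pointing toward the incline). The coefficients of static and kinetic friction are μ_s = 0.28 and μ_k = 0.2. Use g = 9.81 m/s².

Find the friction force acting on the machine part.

f ≈ 1.49 N (down the incline)

The horizontal push has a component P sin θ into the surface, so N = m g cos θ + P sin θ = 739.8 + 114.2 = 854 N.
Along the incline, the net driving force (taking up-slope positive) is P cos θ − m g sin θ = 291.4 − 289.9 = 1.486 N, so equilibrium requires friction f = -1.486 N (down-slope).
The limit of static friction is μ_s N = 239.1 N.
|f_req| = 1.486 ≤ 239.1 N → the machine part is in equilibrium; friction equals the required value.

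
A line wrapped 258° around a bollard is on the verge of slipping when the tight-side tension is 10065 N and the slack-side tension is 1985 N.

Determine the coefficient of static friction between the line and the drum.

μ ≈ 0.361

T₂/T₁ = e^{μβ} → μ = ln(T₂/T₁)/β.
β = 258° = 4.503 rad.
μ = ln(10065/1985)/4.503 = ln(5.071)/4.503 = 0.361.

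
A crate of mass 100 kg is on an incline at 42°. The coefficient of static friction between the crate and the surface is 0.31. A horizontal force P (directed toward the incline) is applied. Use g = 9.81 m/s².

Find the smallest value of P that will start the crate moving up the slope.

At impending motion up the slope, friction acts down-slope at its limit: f = μ_s N.
Perpendicular to the incline: N = m g cos θ + P sin θ.
Along the incline: P cos θ = m g sin θ + μ_s N = m g sin θ + μ_s (m g cos θ + P sin θ).
Solving, P (cos θ − μ_s sin θ) = m g (sin θ + μ_s cos θ), so P = 100×9.81×(sin 42° + 0.31 cos 42°)/(cos 42° − 0.31 sin 42°) = 981×0.8995/0.5357 = 1650 N.

P ≈ 1650 N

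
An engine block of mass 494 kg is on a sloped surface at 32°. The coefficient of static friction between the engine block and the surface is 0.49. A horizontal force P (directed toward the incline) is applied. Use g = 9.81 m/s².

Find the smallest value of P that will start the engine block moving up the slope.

P ≈ 7790 N

At impending motion up the slope, friction acts down-slope at its limit: f = μ_s N.
Perpendicular to the incline: N = m g cos θ + P sin θ.
Along the incline: P cos θ = m g sin θ + μ_s N = m g sin θ + μ_s (m g cos θ + P sin θ).
Solving, P (cos θ − μ_s sin θ) = m g (sin θ + μ_s cos θ), so P = 494×9.81×(sin 32° + 0.49 cos 32°)/(cos 32° − 0.49 sin 32°) = 4850×0.9455/0.5884 = 7790 N.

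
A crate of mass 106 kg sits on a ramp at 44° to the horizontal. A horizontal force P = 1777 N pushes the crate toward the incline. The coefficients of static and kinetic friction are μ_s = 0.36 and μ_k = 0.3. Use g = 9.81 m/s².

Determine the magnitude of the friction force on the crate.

f ≈ 556 N (down the incline)

Normal direction: N = m g cos θ + P sin θ = 1982 N.
Parallel to the incline: P cos θ − m g sin θ = 1278 − 722.3 = 555.9 N; the friction needed to balance this is 555.9 N acting down the slope.
Maximum static friction: μ_s N = 0.36 × 1982 = 713.7 N.
|f_req| = 555.9 ≤ 713.7 N → the crate is in equilibrium; friction equals the required value.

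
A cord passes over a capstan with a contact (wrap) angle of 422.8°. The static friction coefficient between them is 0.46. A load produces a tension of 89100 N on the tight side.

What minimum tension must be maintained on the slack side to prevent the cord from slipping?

T_min ≈ 2990 N

Capstan equation at impending slip: T_tight/T_slack = e^{μβ}.
β = 422.8° = 7.379 rad; e^{μβ} = e^{0.46×7.379} = 29.8.
T_slack = T_tight / e^{μβ} = 89100 / 29.8 = 2990 N.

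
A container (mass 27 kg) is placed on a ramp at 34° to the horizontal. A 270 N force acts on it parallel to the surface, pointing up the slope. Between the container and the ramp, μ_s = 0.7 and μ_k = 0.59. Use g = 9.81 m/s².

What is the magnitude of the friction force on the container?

f ≈ 122 N (down the incline)

Perpendicular to the surface, N = m g cos θ = 27·9.81·cos 34° = 219.6 N.
For equilibrium along the incline the friction force must supply f = m g sin θ − P = 148.1 − 270 = -121.9 N (positive meaning up-slope).
The static-friction ceiling is μ_s N = 0.7 × 219.6 = 153.7 N.
Since |-121.9| ≤ 153.7 N, the container remains in static equilibrium and friction takes exactly the required value.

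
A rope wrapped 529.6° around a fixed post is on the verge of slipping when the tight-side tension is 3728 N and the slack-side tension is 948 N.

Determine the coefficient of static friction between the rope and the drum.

μ ≈ 0.148

T₂/T₁ = e^{μβ} → μ = ln(T₂/T₁)/β.
β = 529.6° = 9.243 rad.
μ = ln(3728/948)/9.243 = ln(3.932)/9.243 = 0.148.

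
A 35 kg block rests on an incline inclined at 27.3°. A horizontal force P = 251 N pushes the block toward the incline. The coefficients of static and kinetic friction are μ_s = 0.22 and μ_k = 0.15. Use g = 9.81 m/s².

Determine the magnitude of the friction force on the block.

Resolve perpendicular to the incline: N = m g cos θ + P sin θ = 35×9.81×cos 27.3° + 251×sin 27.3° = 420.2 N.
Along the incline, the net driving force (taking up-slope positive) is P cos θ − m g sin θ = 223 − 157.5 = 65.57 N, so equilibrium requires friction f = -65.57 N (down-slope).
The limit of static friction is μ_s N = 92.45 N.
Since 65.57 N is within the 92.45 N limit, the block stays put and friction is exactly 65.6 N.

f ≈ 65.6 N (down the incline)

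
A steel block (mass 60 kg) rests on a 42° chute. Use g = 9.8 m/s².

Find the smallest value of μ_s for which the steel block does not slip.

At the slip threshold m g sin θ = μ_s m g cos θ, so μ_s,min = tan θ.
μ_s,min = tan 42° = 0.9.

μ_s,min ≈ 0.9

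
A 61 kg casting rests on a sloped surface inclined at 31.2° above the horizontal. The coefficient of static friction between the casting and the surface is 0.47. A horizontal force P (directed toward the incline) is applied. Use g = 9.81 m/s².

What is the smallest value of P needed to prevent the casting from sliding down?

P_min ≈ 63.2 N

The casting tends to slide down (tan θ > μ_s), so at the point of impending slip friction acts up-slope at its limit: f = μ_s N.
Perpendicular to the incline: N = m g cos θ + P sin θ.
Along the incline: P cos θ + μ_s N = m g sin θ, i.e. P cos θ + μ_s (m g cos θ + P sin θ) = m g sin θ.
Solving, P (cos θ + μ_s sin θ) = m g (sin θ − μ_s cos θ), so P = 598×0.116/1.099 = 63.2 N.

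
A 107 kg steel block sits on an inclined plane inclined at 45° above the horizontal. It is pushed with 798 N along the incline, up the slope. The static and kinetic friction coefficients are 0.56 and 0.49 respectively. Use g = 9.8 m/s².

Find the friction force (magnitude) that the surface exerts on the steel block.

f ≈ 56.5 N (down the incline)

The normal reaction is N = m g cos θ = 741.5 N.
For equilibrium along the incline the friction force must supply f = m g sin θ − P = 741.5 − 798 = -56.53 N (positive meaning up-slope).
Maximum static friction available: μ_s N = 0.56 × 741.5 = 415.2 N.
Since |-56.53| ≤ 415.2 N, no slip — friction simply equals what equilibrium demands.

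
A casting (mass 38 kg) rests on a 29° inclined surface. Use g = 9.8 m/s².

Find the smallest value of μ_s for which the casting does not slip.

μ_s,min ≈ 0.554

At the slip threshold m g sin θ = μ_s m g cos θ, so μ_s,min = tan θ.
μ_s,min = tan 29° = 0.554.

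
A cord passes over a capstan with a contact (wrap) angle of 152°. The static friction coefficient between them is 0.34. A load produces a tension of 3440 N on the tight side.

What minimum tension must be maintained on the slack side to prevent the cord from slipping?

Capstan equation at impending slip: T_tight/T_slack = e^{μβ}.
β = 152° = 2.653 rad; e^{μβ} = e^{0.34×2.653} = 2.464.
T_slack = T_tight / e^{μβ} = 3440 / 2.464 = 1400 N.

T_min ≈ 1400 N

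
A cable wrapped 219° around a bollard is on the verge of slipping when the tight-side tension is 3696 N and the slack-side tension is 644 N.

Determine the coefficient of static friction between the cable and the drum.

T₂/T₁ = e^{μβ} → μ = ln(T₂/T₁)/β.
β = 219° = 3.822 rad.
μ = ln(3696/644)/3.822 = ln(5.739)/3.822 = 0.457.

μ ≈ 0.457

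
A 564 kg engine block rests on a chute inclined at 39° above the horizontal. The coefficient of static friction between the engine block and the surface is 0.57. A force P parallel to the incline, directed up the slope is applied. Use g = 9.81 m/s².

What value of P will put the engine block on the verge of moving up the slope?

At impending motion up the slope, friction acts down-slope at its limit: f = μ_s N.
P is parallel to the surface, so N = m g cos θ = 4300 N.
Along the incline: P = m g sin θ + μ_s N = 3480 + 0.57×4300 = 5930 N.

P ≈ 5930 N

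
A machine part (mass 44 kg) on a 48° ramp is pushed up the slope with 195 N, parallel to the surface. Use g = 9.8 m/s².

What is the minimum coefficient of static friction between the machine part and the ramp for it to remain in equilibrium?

μ_s,min ≈ 0.435

N = m g cos θ = 288.5 N.
Friction must make up the shortfall along the incline: f = m g sin θ − P = 320.4 − 195 = 125.4 N.
At the threshold f = μ_s N, so μ_s,min = 125.4/288.5 = 0.435.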